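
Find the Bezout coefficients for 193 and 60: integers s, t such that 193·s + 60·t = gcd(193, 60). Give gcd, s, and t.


Euclidean algorithm on (193, 60) — divide until remainder is 0:
  193 = 3 · 60 + 13
  60 = 4 · 13 + 8
  13 = 1 · 8 + 5
  8 = 1 · 5 + 3
  5 = 1 · 3 + 2
  3 = 1 · 2 + 1
  2 = 2 · 1 + 0
gcd(193, 60) = 1.
Track Bezout coefficients alongside the remainders: start with r₀ = 193 = a·1 + b·0 (s = 1, t = 0) and r₁ = 60 = a·0 + b·1 (s = 0, t = 1); each new remainder r_{k+1} = r_{k-1} − q_k·r_k inherits s_{k+1} = s_{k-1} − q_k·s_k, t_{k+1} = t_{k-1} − q_k·t_k, so r_k = a·s_k + b·t_k at every step:
  q = 3: r = 13, s = 1 − 3·0 = 1, t = 0 − 3·1 = -3  (check: 193·1 + 60·(-3) = 13)
  q = 4: r = 8, s = 0 − 4·1 = -4, t = 1 − 4·(-3) = 13  (check: 193·(-4) + 60·13 = 8)
  q = 1: r = 5, s = 1 − 1·(-4) = 5, t = -3 − 1·13 = -16  (check: 193·5 + 60·(-16) = 5)
  q = 1: r = 3, s = -4 − 1·5 = -9, t = 13 − 1·(-16) = 29  (check: 193·(-9) + 60·29 = 3)
  q = 1: r = 2, s = 5 − 1·(-9) = 14, t = -16 − 1·29 = -45  (check: 193·14 + 60·(-45) = 2)
  q = 1: r = 1, s = -9 − 1·14 = -23, t = 29 − 1·(-45) = 74  (check: 193·(-23) + 60·74 = 1)
The row with r = 1 (the gcd) gives the Bezout coefficients s = -23, t = 74.
Result: 193 · (-23) + 60 · (74) = 1.

gcd(193, 60) = 1; s = -23, t = 74 (check: 193·(-23) + 60·74 = 1).


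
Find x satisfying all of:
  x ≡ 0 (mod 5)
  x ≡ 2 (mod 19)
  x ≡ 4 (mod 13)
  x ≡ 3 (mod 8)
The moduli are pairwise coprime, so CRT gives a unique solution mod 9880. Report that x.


Product of moduli M = 5 · 19 · 13 · 8 = 9880.
Merge one congruence at a time:
  Start: x ≡ 0 (mod 5).
  Combine with x ≡ 2 (mod 19); new modulus lcm = 95.
    Write x = 0 + 5·t and substitute into x ≡ 2 (mod 19): 5·t ≡ 2 − 0 = 2 (mod 19).
    The inverse of 5 mod 19 is 4 (since 5·4 = 20 = 1·19 + 1), so t ≡ 4·2 = 8 ≡ 8 (mod 19).
    Then x = 0 + 5·8 = 40, valid modulo lcm(5, 19) = 95: x ≡ 40 (mod 95).
  Combine with x ≡ 4 (mod 13); new modulus lcm = 1235.
    Write x = 40 + 95·t and substitute into x ≡ 4 (mod 13): 95·t ≡ 4 − 40 = -36 (mod 13).
    Reduce coefficients mod 13: 4·t ≡ 3 (mod 13).
    The inverse of 4 mod 13 is 10 (since 4·10 = 40 = 3·13 + 1), so t ≡ 10·3 = 30 ≡ 4 (mod 13).
    Then x = 40 + 95·4 = 420, valid modulo lcm(95, 13) = 1235: x ≡ 420 (mod 1235).
  Combine with x ≡ 3 (mod 8); new modulus lcm = 9880.
    Write x = 420 + 1235·t and substitute into x ≡ 3 (mod 8): 1235·t ≡ 3 − 420 = -417 (mod 8).
    Reduce coefficients mod 8: 3·t ≡ 7 (mod 8).
    The inverse of 3 mod 8 is 3 (since 3·3 = 9 = 1·8 + 1), so t ≡ 3·7 = 21 ≡ 5 (mod 8).
    Then x = 420 + 1235·5 = 6595, valid modulo lcm(1235, 8) = 9880: x ≡ 6595 (mod 9880).
Verify against each original: 6595 mod 5 = 0, 6595 mod 19 = 2, 6595 mod 13 = 4, 6595 mod 8 = 3.

x ≡ 6595 (mod 9880).


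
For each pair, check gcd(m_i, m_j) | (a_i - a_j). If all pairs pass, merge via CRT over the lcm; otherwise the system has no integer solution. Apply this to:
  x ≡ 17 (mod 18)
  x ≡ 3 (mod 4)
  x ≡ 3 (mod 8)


Moduli 18, 4, 8 are not pairwise coprime, so CRT works modulo lcm(m_i) when all pairwise compatibility conditions hold.
Pairwise compatibility: gcd(m_i, m_j) must divide a_i - a_j for every pair.
Merge one congruence at a time:
  Start: x ≡ 17 (mod 18).
  Combine with x ≡ 3 (mod 4): gcd(18, 4) = 2; 3 - 17 = -14, which IS divisible by 2, so compatible.
    Write x = 17 + 18·t and substitute into x ≡ 3 (mod 4): 18·t ≡ 3 − 17 = -14 (mod 4).
    Divide the congruence (and modulus) by g = 2: 9·t ≡ -7 (mod 2).
    Reduce coefficients mod 2: 1·t ≡ 1 (mod 2).
    So t ≡ 1 (mod 2).
    Then x = 17 + 18·1 = 35, valid modulo lcm(18, 4) = 36: x ≡ 35 (mod 36).
  Combine with x ≡ 3 (mod 8): gcd(36, 8) = 4; 3 - 35 = -32, which IS divisible by 4, so compatible.
    Write x = 35 + 36·t and substitute into x ≡ 3 (mod 8): 36·t ≡ 3 − 35 = -32 (mod 8).
    Divide the congruence (and modulus) by g = 4: 9·t ≡ -8 (mod 2).
    Reduce coefficients mod 2: 1·t ≡ 0 (mod 2).
    So t ≡ 0 (mod 2).
    Then x = 35 + 36·0 = 35, valid modulo lcm(36, 8) = 72: x ≡ 35 (mod 72).
Verify: 35 mod 18 = 17, 35 mod 4 = 3, 35 mod 8 = 3.

x ≡ 35 (mod 72).


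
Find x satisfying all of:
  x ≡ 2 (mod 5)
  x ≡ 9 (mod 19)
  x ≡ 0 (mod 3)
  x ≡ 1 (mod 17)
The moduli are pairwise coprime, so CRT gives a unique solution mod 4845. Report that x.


Product of moduli M = 5 · 19 · 3 · 17 = 4845.
Merge one congruence at a time:
  Start: x ≡ 2 (mod 5).
  Combine with x ≡ 9 (mod 19); new modulus lcm = 95.
    Write x = 2 + 5·t and substitute into x ≡ 9 (mod 19): 5·t ≡ 9 − 2 = 7 (mod 19).
    The inverse of 5 mod 19 is 4 (since 5·4 = 20 = 1·19 + 1), so t ≡ 4·7 = 28 ≡ 9 (mod 19).
    Then x = 2 + 5·9 = 47, valid modulo lcm(5, 19) = 95: x ≡ 47 (mod 95).
  Combine with x ≡ 0 (mod 3); new modulus lcm = 285.
    Write x = 47 + 95·t and substitute into x ≡ 0 (mod 3): 95·t ≡ 0 − 47 = -47 (mod 3).
    Reduce coefficients mod 3: 2·t ≡ 1 (mod 3).
    The inverse of 2 mod 3 is 2 (since 2·2 = 4 = 1·3 + 1), so t ≡ 2·1 = 2 ≡ 2 (mod 3).
    Then x = 47 + 95·2 = 237, valid modulo lcm(95, 3) = 285: x ≡ 237 (mod 285).
  Combine with x ≡ 1 (mod 17); new modulus lcm = 4845.
    Write x = 237 + 285·t and substitute into x ≡ 1 (mod 17): 285·t ≡ 1 − 237 = -236 (mod 17).
    Reduce coefficients mod 17: 13·t ≡ 2 (mod 17).
    The inverse of 13 mod 17 is 4 (since 13·4 = 52 = 3·17 + 1), so t ≡ 4·2 = 8 ≡ 8 (mod 17).
    Then x = 237 + 285·8 = 2517, valid modulo lcm(285, 17) = 4845: x ≡ 2517 (mod 4845).
Verify against each original: 2517 mod 5 = 2, 2517 mod 19 = 9, 2517 mod 3 = 0, 2517 mod 17 = 1.

x ≡ 2517 (mod 4845).


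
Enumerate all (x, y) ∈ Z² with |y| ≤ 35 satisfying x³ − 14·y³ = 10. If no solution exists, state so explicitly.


The equation is x³ - 14y³ = 10. For fixed y, x³ = 14·y³ + 10, so a solution requires the RHS to be a perfect cube.
Strategy: iterate y from -35 to 35, compute RHS = 14·y³ + 10, and check whether it is a (positive or negative) perfect cube.
Check small values of y:
  y = 0: RHS = 10 is not a perfect cube.
  y = 1: RHS = 24 is not a perfect cube.
  y = -1: RHS = -4 is not a perfect cube.
  y = 2: RHS = 122 is not a perfect cube.
  y = -2: RHS = -102 is not a perfect cube.
  y = 3: RHS = 388 is not a perfect cube.
  y = -3: RHS = -368 is not a perfect cube.
Continuing the search up to |y| = 35 finds no solutions either.
No (x, y) in the scanned range satisfies the equation.

No integer solutions with |y| ≤ 35.


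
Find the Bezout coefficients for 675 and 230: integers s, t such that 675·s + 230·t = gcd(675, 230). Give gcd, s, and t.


Euclidean algorithm on (675, 230) — divide until remainder is 0:
  675 = 2 · 230 + 215
  230 = 1 · 215 + 15
  215 = 14 · 15 + 5
  15 = 3 · 5 + 0
gcd(675, 230) = 5.
Track Bezout coefficients alongside the remainders: start with r₀ = 675 = a·1 + b·0 (s = 1, t = 0) and r₁ = 230 = a·0 + b·1 (s = 0, t = 1); each new remainder r_{k+1} = r_{k-1} − q_k·r_k inherits s_{k+1} = s_{k-1} − q_k·s_k, t_{k+1} = t_{k-1} − q_k·t_k, so r_k = a·s_k + b·t_k at every step:
  q = 2: r = 215, s = 1 − 2·0 = 1, t = 0 − 2·1 = -2  (check: 675·1 + 230·(-2) = 215)
  q = 1: r = 15, s = 0 − 1·1 = -1, t = 1 − 1·(-2) = 3  (check: 675·(-1) + 230·3 = 15)
  q = 14: r = 5, s = 1 − 14·(-1) = 15, t = -2 − 14·3 = -44  (check: 675·15 + 230·(-44) = 5)
The row with r = 5 (the gcd) gives the Bezout coefficients s = 15, t = -44.
Result: 675 · (15) + 230 · (-44) = 5.

gcd(675, 230) = 5; s = 15, t = -44 (check: 675·15 + 230·(-44) = 5).


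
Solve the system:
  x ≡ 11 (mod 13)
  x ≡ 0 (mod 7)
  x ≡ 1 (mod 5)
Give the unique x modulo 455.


Moduli 13, 7, 5 are pairwise coprime; by CRT there is a unique solution modulo M = 13 · 7 · 5 = 455.
Solve pairwise, accumulating the modulus:
  Start with x ≡ 11 (mod 13).
  Combine with x ≡ 0 (mod 7): since gcd(13, 7) = 1, we get a unique residue mod 91.
    Write x = 11 + 13·t and substitute into x ≡ 0 (mod 7): 13·t ≡ 0 − 11 = -11 (mod 7).
    Reduce coefficients mod 7: 6·t ≡ 3 (mod 7).
    The inverse of 6 mod 7 is 6 (since 6·6 = 36 = 5·7 + 1), so t ≡ 6·3 = 18 ≡ 4 (mod 7).
    Then x = 11 + 13·4 = 63, valid modulo lcm(13, 7) = 91: x ≡ 63 (mod 91).
  Combine with x ≡ 1 (mod 5): since gcd(91, 5) = 1, we get a unique residue mod 455.
    Write x = 63 + 91·t and substitute into x ≡ 1 (mod 5): 91·t ≡ 1 − 63 = -62 (mod 5).
    Reduce coefficients mod 5: 1·t ≡ 3 (mod 5).
    So t ≡ 3 (mod 5).
    Then x = 63 + 91·3 = 336, valid modulo lcm(91, 5) = 455: x ≡ 336 (mod 455).
Verify: 336 mod 13 = 11 ✓, 336 mod 7 = 0 ✓, 336 mod 5 = 1 ✓.

x ≡ 336 (mod 455).


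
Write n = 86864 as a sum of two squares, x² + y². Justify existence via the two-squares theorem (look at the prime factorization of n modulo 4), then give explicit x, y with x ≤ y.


Step 1: Factor n = 86864 = 2^4 · 61 · 89.
Step 2: Check the mod-4 condition on each prime factor: 2 = 2 (special); 61 ≡ 1 (mod 4), exponent 1; 89 ≡ 1 (mod 4), exponent 1.
All primes ≡ 3 (mod 4) appear to even exponent (or don't appear), so by the two-squares theorem n IS expressible as a sum of two squares.
Step 3: Build a representation. Group n = k² · m with k = 4 and m = 61 · 89 = 5429 (a product of primes ≡ 1 (mod 4)); a representation of m scales to one of n via (k·x)² + (k·y)² = k²(x² + y²). Each prime p ≡ 1 (mod 4) is itself a sum of two squares; find a² by testing p − a² for a perfect square:
  61: 61 − 1² = 60, 61 − 2² = 57, 61 − 3² = 52, 61 − 4² = 45, 61 − 5² = 36 = 6² ⇒ 61 = 5² + 6².
  89: 89 − 1² = 88, 89 − 2² = 85, 89 − 3² = 80, 89 − 4² = 73, 89 − 5² = 64 = 8² ⇒ 89 = 5² + 8².
  Combine using the Brahmagupta–Fibonacci identity (a² + b²)(c² + d²) = (ac − bd)² + (ad + bc)² = (ac + bd)² + (ad − bc)²:
  61 · 89 = 5429: from (5² + 6²)(5² + 8²), take (5·5 − 6·8, 5·8 + 6·5) = (25 − 48, 40 + 30) = (-23, 70); dropping signs (only squares matter) gives (23, 70); check 23² + 70² = 529 + 4900 = 5429 ✓.
  Scale by k = 4: (4·23, 4·70) = (92, 280).
Step 4: Order so x ≤ y and verify: 92² + 280² = 8464 + 78400 = 86864 = n. ✓

n = 86864 = 92² + 280² (one valid representation with x ≤ y).


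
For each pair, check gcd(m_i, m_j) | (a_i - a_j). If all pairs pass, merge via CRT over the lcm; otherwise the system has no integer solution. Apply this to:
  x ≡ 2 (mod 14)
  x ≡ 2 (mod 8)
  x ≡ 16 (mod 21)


Moduli 14, 8, 21 are not pairwise coprime, so CRT works modulo lcm(m_i) when all pairwise compatibility conditions hold.
Pairwise compatibility: gcd(m_i, m_j) must divide a_i - a_j for every pair.
Merge one congruence at a time:
  Start: x ≡ 2 (mod 14).
  Combine with x ≡ 2 (mod 8): gcd(14, 8) = 2; 2 - 2 = 0, which IS divisible by 2, so compatible.
    Write x = 2 + 14·t and substitute into x ≡ 2 (mod 8): 14·t ≡ 2 − 2 = 0 (mod 8).
    Divide the congruence (and modulus) by g = 2: 7·t ≡ 0 (mod 4).
    Reduce coefficients mod 4: 3·t ≡ 0 (mod 4).
    The inverse of 3 mod 4 is 3 (since 3·3 = 9 = 2·4 + 1), so t ≡ 3·0 = 0 ≡ 0 (mod 4).
    Then x = 2 + 14·0 = 2, valid modulo lcm(14, 8) = 56: x ≡ 2 (mod 56).
  Combine with x ≡ 16 (mod 21): gcd(56, 21) = 7; 16 - 2 = 14, which IS divisible by 7, so compatible.
    Write x = 2 + 56·t and substitute into x ≡ 16 (mod 21): 56·t ≡ 16 − 2 = 14 (mod 21).
    Divide the congruence (and modulus) by g = 7: 8·t ≡ 2 (mod 3).
    Reduce coefficients mod 3: 2·t ≡ 2 (mod 3).
    The inverse of 2 mod 3 is 2 (since 2·2 = 4 = 1·3 + 1), so t ≡ 2·2 = 4 ≡ 1 (mod 3).
    Then x = 2 + 56·1 = 58, valid modulo lcm(56, 21) = 168: x ≡ 58 (mod 168).
Verify: 58 mod 14 = 2, 58 mod 8 = 2, 58 mod 21 = 16.

x ≡ 58 (mod 168).


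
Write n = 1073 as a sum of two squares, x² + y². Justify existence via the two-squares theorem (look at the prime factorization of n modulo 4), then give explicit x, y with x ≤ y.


Step 1: Factor n = 1073 = 29 · 37.
Step 2: Check the mod-4 condition on each prime factor: 29 ≡ 1 (mod 4), exponent 1; 37 ≡ 1 (mod 4), exponent 1.
All primes ≡ 3 (mod 4) appear to even exponent (or don't appear), so by the two-squares theorem n IS expressible as a sum of two squares.
Step 3: Build a representation. Here n = 29 · 37 is a product of primes ≡ 1 (mod 4). Each prime p ≡ 1 (mod 4) is itself a sum of two squares; find a² by testing p − a² for a perfect square:
  29: 29 − 1² = 28, 29 − 2² = 25 = 5² ⇒ 29 = 2² + 5².
  37: 37 − 1² = 36 = 6² ⇒ 37 = 1² + 6².
  Combine using the Brahmagupta–Fibonacci identity (a² + b²)(c² + d²) = (ac − bd)² + (ad + bc)² = (ac + bd)² + (ad − bc)²:
  29 · 37 = 1073: from (2² + 5²)(1² + 6²), take (2·1 − 5·6, 2·6 + 5·1) = (2 − 30, 12 + 5) = (-28, 17); dropping signs (only squares matter) gives (28, 17); check 28² + 17² = 784 + 289 = 1073 ✓.
Step 4: Order so x ≤ y and verify: 17² + 28² = 289 + 784 = 1073 = n. ✓

n = 1073 = 17² + 28² (one valid representation with x ≤ y).


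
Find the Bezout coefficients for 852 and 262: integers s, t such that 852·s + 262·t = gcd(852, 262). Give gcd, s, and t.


Euclidean algorithm on (852, 262) — divide until remainder is 0:
  852 = 3 · 262 + 66
  262 = 3 · 66 + 64
  66 = 1 · 64 + 2
  64 = 32 · 2 + 0
gcd(852, 262) = 2.
Track Bezout coefficients alongside the remainders: start with r₀ = 852 = a·1 + b·0 (s = 1, t = 0) and r₁ = 262 = a·0 + b·1 (s = 0, t = 1); each new remainder r_{k+1} = r_{k-1} − q_k·r_k inherits s_{k+1} = s_{k-1} − q_k·s_k, t_{k+1} = t_{k-1} − q_k·t_k, so r_k = a·s_k + b·t_k at every step:
  q = 3: r = 66, s = 1 − 3·0 = 1, t = 0 − 3·1 = -3  (check: 852·1 + 262·(-3) = 66)
  q = 3: r = 64, s = 0 − 3·1 = -3, t = 1 − 3·(-3) = 10  (check: 852·(-3) + 262·10 = 64)
  q = 1: r = 2, s = 1 − 1·(-3) = 4, t = -3 − 1·10 = -13  (check: 852·4 + 262·(-13) = 2)
The row with r = 2 (the gcd) gives the Bezout coefficients s = 4, t = -13.
Result: 852 · (4) + 262 · (-13) = 2.

gcd(852, 262) = 2; s = 4, t = -13 (check: 852·4 + 262·(-13) = 2).


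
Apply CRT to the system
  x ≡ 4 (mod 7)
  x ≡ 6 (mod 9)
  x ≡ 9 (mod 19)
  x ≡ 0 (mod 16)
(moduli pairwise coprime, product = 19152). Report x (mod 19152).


Product of moduli M = 7 · 9 · 19 · 16 = 19152.
Merge one congruence at a time:
  Start: x ≡ 4 (mod 7).
  Combine with x ≡ 6 (mod 9); new modulus lcm = 63.
    Write x = 4 + 7·t and substitute into x ≡ 6 (mod 9): 7·t ≡ 6 − 4 = 2 (mod 9).
    The inverse of 7 mod 9 is 4 (since 7·4 = 28 = 3·9 + 1), so t ≡ 4·2 = 8 ≡ 8 (mod 9).
    Then x = 4 + 7·8 = 60, valid modulo lcm(7, 9) = 63: x ≡ 60 (mod 63).
  Combine with x ≡ 9 (mod 19); new modulus lcm = 1197.
    Write x = 60 + 63·t and substitute into x ≡ 9 (mod 19): 63·t ≡ 9 − 60 = -51 (mod 19).
    Reduce coefficients mod 19: 6·t ≡ 6 (mod 19).
    The inverse of 6 mod 19 is 16 (since 6·16 = 96 = 5·19 + 1), so t ≡ 16·6 = 96 ≡ 1 (mod 19).
    Then x = 60 + 63·1 = 123, valid modulo lcm(63, 19) = 1197: x ≡ 123 (mod 1197).
  Combine with x ≡ 0 (mod 16); new modulus lcm = 19152.
    Write x = 123 + 1197·t and substitute into x ≡ 0 (mod 16): 1197·t ≡ 0 − 123 = -123 (mod 16).
    Reduce coefficients mod 16: 13·t ≡ 5 (mod 16).
    The inverse of 13 mod 16 is 5 (since 13·5 = 65 = 4·16 + 1), so t ≡ 5·5 = 25 ≡ 9 (mod 16).
    Then x = 123 + 1197·9 = 10896, valid modulo lcm(1197, 16) = 19152: x ≡ 10896 (mod 19152).
Verify against each original: 10896 mod 7 = 4, 10896 mod 9 = 6, 10896 mod 19 = 9, 10896 mod 16 = 0.

x ≡ 10896 (mod 19152).


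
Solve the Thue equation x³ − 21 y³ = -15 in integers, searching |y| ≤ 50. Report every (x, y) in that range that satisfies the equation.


The equation is x³ - 21y³ = -15. For fixed y, x³ = 21·y³ − 15, so a solution requires the RHS to be a perfect cube.
Strategy: iterate y from -50 to 50, compute RHS = 21·y³ − 15, and check whether it is a (positive or negative) perfect cube.
Check small values of y:
  y = 0: RHS = -15 is not a perfect cube.
  y = 1: RHS = 6 is not a perfect cube.
  y = -1: RHS = -36 is not a perfect cube.
  y = 2: RHS = 153 is not a perfect cube.
  y = -2: RHS = -183 is not a perfect cube.
  y = 3: RHS = 552 is not a perfect cube.
  y = -3: RHS = -582 is not a perfect cube.
Continuing the search up to |y| = 50 finds no solutions either.
No (x, y) in the scanned range satisfies the equation.

No integer solutions with |y| ≤ 50.


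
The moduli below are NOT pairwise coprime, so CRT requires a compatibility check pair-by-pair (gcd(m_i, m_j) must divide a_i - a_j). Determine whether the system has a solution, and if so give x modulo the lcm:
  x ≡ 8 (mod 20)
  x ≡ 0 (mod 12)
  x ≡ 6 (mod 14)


Moduli 20, 12, 14 are not pairwise coprime, so CRT works modulo lcm(m_i) when all pairwise compatibility conditions hold.
Pairwise compatibility: gcd(m_i, m_j) must divide a_i - a_j for every pair.
Merge one congruence at a time:
  Start: x ≡ 8 (mod 20).
  Combine with x ≡ 0 (mod 12): gcd(20, 12) = 4; 0 - 8 = -8, which IS divisible by 4, so compatible.
    Write x = 8 + 20·t and substitute into x ≡ 0 (mod 12): 20·t ≡ 0 − 8 = -8 (mod 12).
    Divide the congruence (and modulus) by g = 4: 5·t ≡ -2 (mod 3).
    Reduce coefficients mod 3: 2·t ≡ 1 (mod 3).
    The inverse of 2 mod 3 is 2 (since 2·2 = 4 = 1·3 + 1), so t ≡ 2·1 = 2 ≡ 2 (mod 3).
    Then x = 8 + 20·2 = 48, valid modulo lcm(20, 12) = 60: x ≡ 48 (mod 60).
  Combine with x ≡ 6 (mod 14): gcd(60, 14) = 2; 6 - 48 = -42, which IS divisible by 2, so compatible.
    Write x = 48 + 60·t and substitute into x ≡ 6 (mod 14): 60·t ≡ 6 − 48 = -42 (mod 14).
    Divide the congruence (and modulus) by g = 2: 30·t ≡ -21 (mod 7).
    Reduce coefficients mod 7: 2·t ≡ 0 (mod 7).
    The inverse of 2 mod 7 is 4 (since 2·4 = 8 = 1·7 + 1), so t ≡ 4·0 = 0 ≡ 0 (mod 7).
    Then x = 48 + 60·0 = 48, valid modulo lcm(60, 14) = 420: x ≡ 48 (mod 420).
Verify: 48 mod 20 = 8, 48 mod 12 = 0, 48 mod 14 = 6.

x ≡ 48 (mod 420).


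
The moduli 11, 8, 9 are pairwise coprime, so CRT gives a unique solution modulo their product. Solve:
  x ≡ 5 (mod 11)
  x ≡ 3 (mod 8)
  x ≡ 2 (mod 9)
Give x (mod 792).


Moduli 11, 8, 9 are pairwise coprime; by CRT there is a unique solution modulo M = 11 · 8 · 9 = 792.
Solve pairwise, accumulating the modulus:
  Start with x ≡ 5 (mod 11).
  Combine with x ≡ 3 (mod 8): since gcd(11, 8) = 1, we get a unique residue mod 88.
    Write x = 5 + 11·t and substitute into x ≡ 3 (mod 8): 11·t ≡ 3 − 5 = -2 (mod 8).
    Reduce coefficients mod 8: 3·t ≡ 6 (mod 8).
    The inverse of 3 mod 8 is 3 (since 3·3 = 9 = 1·8 + 1), so t ≡ 3·6 = 18 ≡ 2 (mod 8).
    Then x = 5 + 11·2 = 27, valid modulo lcm(11, 8) = 88: x ≡ 27 (mod 88).
  Combine with x ≡ 2 (mod 9): since gcd(88, 9) = 1, we get a unique residue mod 792.
    Write x = 27 + 88·t and substitute into x ≡ 2 (mod 9): 88·t ≡ 2 − 27 = -25 (mod 9).
    Reduce coefficients mod 9: 7·t ≡ 2 (mod 9).
    The inverse of 7 mod 9 is 4 (since 7·4 = 28 = 3·9 + 1), so t ≡ 4·2 = 8 ≡ 8 (mod 9).
    Then x = 27 + 88·8 = 731, valid modulo lcm(88, 9) = 792: x ≡ 731 (mod 792).
Verify: 731 mod 11 = 5 ✓, 731 mod 8 = 3 ✓, 731 mod 9 = 2 ✓.

x ≡ 731 (mod 792).


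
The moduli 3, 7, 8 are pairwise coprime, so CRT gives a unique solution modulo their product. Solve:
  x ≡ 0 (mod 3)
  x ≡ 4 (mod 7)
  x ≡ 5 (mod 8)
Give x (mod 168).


Moduli 3, 7, 8 are pairwise coprime; by CRT there is a unique solution modulo M = 3 · 7 · 8 = 168.
Solve pairwise, accumulating the modulus:
  Start with x ≡ 0 (mod 3).
  Combine with x ≡ 4 (mod 7): since gcd(3, 7) = 1, we get a unique residue mod 21.
    Write x = 0 + 3·t and substitute into x ≡ 4 (mod 7): 3·t ≡ 4 − 0 = 4 (mod 7).
    The inverse of 3 mod 7 is 5 (since 3·5 = 15 = 2·7 + 1), so t ≡ 5·4 = 20 ≡ 6 (mod 7).
    Then x = 0 + 3·6 = 18, valid modulo lcm(3, 7) = 21: x ≡ 18 (mod 21).
  Combine with x ≡ 5 (mod 8): since gcd(21, 8) = 1, we get a unique residue mod 168.
    Write x = 18 + 21·t and substitute into x ≡ 5 (mod 8): 21·t ≡ 5 − 18 = -13 (mod 8).
    Reduce coefficients mod 8: 5·t ≡ 3 (mod 8).
    The inverse of 5 mod 8 is 5 (since 5·5 = 25 = 3·8 + 1), so t ≡ 5·3 = 15 ≡ 7 (mod 8).
    Then x = 18 + 21·7 = 165, valid modulo lcm(21, 8) = 168: x ≡ 165 (mod 168).
Verify: 165 mod 3 = 0 ✓, 165 mod 7 = 4 ✓, 165 mod 8 = 5 ✓.

x ≡ 165 (mod 168).


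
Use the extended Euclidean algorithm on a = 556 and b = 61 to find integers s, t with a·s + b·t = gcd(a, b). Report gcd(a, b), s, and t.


Euclidean algorithm on (556, 61) — divide until remainder is 0:
  556 = 9 · 61 + 7
  61 = 8 · 7 + 5
  7 = 1 · 5 + 2
  5 = 2 · 2 + 1
  2 = 2 · 1 + 0
gcd(556, 61) = 1.
Track Bezout coefficients alongside the remainders: start with r₀ = 556 = a·1 + b·0 (s = 1, t = 0) and r₁ = 61 = a·0 + b·1 (s = 0, t = 1); each new remainder r_{k+1} = r_{k-1} − q_k·r_k inherits s_{k+1} = s_{k-1} − q_k·s_k, t_{k+1} = t_{k-1} − q_k·t_k, so r_k = a·s_k + b·t_k at every step:
  q = 9: r = 7, s = 1 − 9·0 = 1, t = 0 − 9·1 = -9  (check: 556·1 + 61·(-9) = 7)
  q = 8: r = 5, s = 0 − 8·1 = -8, t = 1 − 8·(-9) = 73  (check: 556·(-8) + 61·73 = 5)
  q = 1: r = 2, s = 1 − 1·(-8) = 9, t = -9 − 1·73 = -82  (check: 556·9 + 61·(-82) = 2)
  q = 2: r = 1, s = -8 − 2·9 = -26, t = 73 − 2·(-82) = 237  (check: 556·(-26) + 61·237 = 1)
The row with r = 1 (the gcd) gives the Bezout coefficients s = -26, t = 237.
Result: 556 · (-26) + 61 · (237) = 1.

gcd(556, 61) = 1; s = -26, t = 237 (check: 556·(-26) + 61·237 = 1).


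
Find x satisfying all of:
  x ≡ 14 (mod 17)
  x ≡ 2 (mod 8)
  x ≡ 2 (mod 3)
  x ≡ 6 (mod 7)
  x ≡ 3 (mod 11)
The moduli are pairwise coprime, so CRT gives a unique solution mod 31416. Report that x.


Product of moduli M = 17 · 8 · 3 · 7 · 11 = 31416.
Merge one congruence at a time:
  Start: x ≡ 14 (mod 17).
  Combine with x ≡ 2 (mod 8); new modulus lcm = 136.
    Write x = 14 + 17·t and substitute into x ≡ 2 (mod 8): 17·t ≡ 2 − 14 = -12 (mod 8).
    Reduce coefficients mod 8: 1·t ≡ 4 (mod 8).
    So t ≡ 4 (mod 8).
    Then x = 14 + 17·4 = 82, valid modulo lcm(17, 8) = 136: x ≡ 82 (mod 136).
  Combine with x ≡ 2 (mod 3); new modulus lcm = 408.
    Write x = 82 + 136·t and substitute into x ≡ 2 (mod 3): 136·t ≡ 2 − 82 = -80 (mod 3).
    Reduce coefficients mod 3: 1·t ≡ 1 (mod 3).
    So t ≡ 1 (mod 3).
    Then x = 82 + 136·1 = 218, valid modulo lcm(136, 3) = 408: x ≡ 218 (mod 408).
  Combine with x ≡ 6 (mod 7); new modulus lcm = 2856.
    Write x = 218 + 408·t and substitute into x ≡ 6 (mod 7): 408·t ≡ 6 − 218 = -212 (mod 7).
    Reduce coefficients mod 7: 2·t ≡ 5 (mod 7).
    The inverse of 2 mod 7 is 4 (since 2·4 = 8 = 1·7 + 1), so t ≡ 4·5 = 20 ≡ 6 (mod 7).
    Then x = 218 + 408·6 = 2666, valid modulo lcm(408, 7) = 2856: x ≡ 2666 (mod 2856).
  Combine with x ≡ 3 (mod 11); new modulus lcm = 31416.
    Write x = 2666 + 2856·t and substitute into x ≡ 3 (mod 11): 2856·t ≡ 3 − 2666 = -2663 (mod 11).
    Reduce coefficients mod 11: 7·t ≡ 10 (mod 11).
    The inverse of 7 mod 11 is 8 (since 7·8 = 56 = 5·11 + 1), so t ≡ 8·10 = 80 ≡ 3 (mod 11).
    Then x = 2666 + 2856·3 = 11234, valid modulo lcm(2856, 11) = 31416: x ≡ 11234 (mod 31416).
Verify against each original: 11234 mod 17 = 14, 11234 mod 8 = 2, 11234 mod 3 = 2, 11234 mod 7 = 6, 11234 mod 11 = 3.

x ≡ 11234 (mod 31416).


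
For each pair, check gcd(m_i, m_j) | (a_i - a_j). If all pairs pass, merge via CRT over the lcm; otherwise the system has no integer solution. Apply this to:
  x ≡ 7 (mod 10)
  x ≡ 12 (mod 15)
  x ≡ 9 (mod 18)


Moduli 10, 15, 18 are not pairwise coprime, so CRT works modulo lcm(m_i) when all pairwise compatibility conditions hold.
Pairwise compatibility: gcd(m_i, m_j) must divide a_i - a_j for every pair.
Merge one congruence at a time:
  Start: x ≡ 7 (mod 10).
  Combine with x ≡ 12 (mod 15): gcd(10, 15) = 5; 12 - 7 = 5, which IS divisible by 5, so compatible.
    Write x = 7 + 10·t and substitute into x ≡ 12 (mod 15): 10·t ≡ 12 − 7 = 5 (mod 15).
    Divide the congruence (and modulus) by g = 5: 2·t ≡ 1 (mod 3).
    The inverse of 2 mod 3 is 2 (since 2·2 = 4 = 1·3 + 1), so t ≡ 2·1 = 2 ≡ 2 (mod 3).
    Then x = 7 + 10·2 = 27, valid modulo lcm(10, 15) = 30: x ≡ 27 (mod 30).
  Combine with x ≡ 9 (mod 18): gcd(30, 18) = 6; 9 - 27 = -18, which IS divisible by 6, so compatible.
    Write x = 27 + 30·t and substitute into x ≡ 9 (mod 18): 30·t ≡ 9 − 27 = -18 (mod 18).
    Divide the congruence (and modulus) by g = 6: 5·t ≡ -3 (mod 3).
    Reduce coefficients mod 3: 2·t ≡ 0 (mod 3).
    The inverse of 2 mod 3 is 2 (since 2·2 = 4 = 1·3 + 1), so t ≡ 2·0 = 0 ≡ 0 (mod 3).
    Then x = 27 + 30·0 = 27, valid modulo lcm(30, 18) = 90: x ≡ 27 (mod 90).
Verify: 27 mod 10 = 7, 27 mod 15 = 12, 27 mod 18 = 9.

x ≡ 27 (mod 90).


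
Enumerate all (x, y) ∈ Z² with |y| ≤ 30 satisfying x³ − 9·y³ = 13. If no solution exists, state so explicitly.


The equation is x³ - 9y³ = 13. For fixed y, x³ = 9·y³ + 13, so a solution requires the RHS to be a perfect cube.
Strategy: iterate y from -30 to 30, compute RHS = 9·y³ + 13, and check whether it is a (positive or negative) perfect cube.
Check small values of y:
  y = 0: RHS = 13 is not a perfect cube.
  y = 1: RHS = 22 is not a perfect cube.
  y = -1: RHS = 4 is not a perfect cube.
  y = 2: RHS = 85 is not a perfect cube.
  y = -2: RHS = -59 is not a perfect cube.
  y = 3: RHS = 256 is not a perfect cube.
  y = -3: RHS = -230 is not a perfect cube.
Continuing the search up to |y| = 30 finds no solutions either.
No (x, y) in the scanned range satisfies the equation.

No integer solutions with |y| ≤ 30.


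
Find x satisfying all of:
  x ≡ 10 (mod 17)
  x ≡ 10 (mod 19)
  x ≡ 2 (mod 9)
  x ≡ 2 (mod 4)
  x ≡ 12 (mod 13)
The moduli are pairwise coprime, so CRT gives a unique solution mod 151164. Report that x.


Product of moduli M = 17 · 19 · 9 · 4 · 13 = 151164.
Merge one congruence at a time:
  Start: x ≡ 10 (mod 17).
  Combine with x ≡ 10 (mod 19); new modulus lcm = 323.
    Write x = 10 + 17·t and substitute into x ≡ 10 (mod 19): 17·t ≡ 10 − 10 = 0 (mod 19).
    The inverse of 17 mod 19 is 9 (since 17·9 = 153 = 8·19 + 1), so t ≡ 9·0 = 0 ≡ 0 (mod 19).
    Then x = 10 + 17·0 = 10, valid modulo lcm(17, 19) = 323: x ≡ 10 (mod 323).
  Combine with x ≡ 2 (mod 9); new modulus lcm = 2907.
    Write x = 10 + 323·t and substitute into x ≡ 2 (mod 9): 323·t ≡ 2 − 10 = -8 (mod 9).
    Reduce coefficients mod 9: 8·t ≡ 1 (mod 9).
    The inverse of 8 mod 9 is 8 (since 8·8 = 64 = 7·9 + 1), so t ≡ 8·1 = 8 ≡ 8 (mod 9).
    Then x = 10 + 323·8 = 2594, valid modulo lcm(323, 9) = 2907: x ≡ 2594 (mod 2907).
  Combine with x ≡ 2 (mod 4); new modulus lcm = 11628.
    Write x = 2594 + 2907·t and substitute into x ≡ 2 (mod 4): 2907·t ≡ 2 − 2594 = -2592 (mod 4).
    Reduce coefficients mod 4: 3·t ≡ 0 (mod 4).
    The inverse of 3 mod 4 is 3 (since 3·3 = 9 = 2·4 + 1), so t ≡ 3·0 = 0 ≡ 0 (mod 4).
    Then x = 2594 + 2907·0 = 2594, valid modulo lcm(2907, 4) = 11628: x ≡ 2594 (mod 11628).
  Combine with x ≡ 12 (mod 13); new modulus lcm = 151164.
    Write x = 2594 + 11628·t and substitute into x ≡ 12 (mod 13): 11628·t ≡ 12 − 2594 = -2582 (mod 13).
    Reduce coefficients mod 13: 6·t ≡ 5 (mod 13).
    The inverse of 6 mod 13 is 11 (since 6·11 = 66 = 5·13 + 1), so t ≡ 11·5 = 55 ≡ 3 (mod 13).
    Then x = 2594 + 11628·3 = 37478, valid modulo lcm(11628, 13) = 151164: x ≡ 37478 (mod 151164).
Verify against each original: 37478 mod 17 = 10, 37478 mod 19 = 10, 37478 mod 9 = 2, 37478 mod 4 = 2, 37478 mod 13 = 12.

x ≡ 37478 (mod 151164).


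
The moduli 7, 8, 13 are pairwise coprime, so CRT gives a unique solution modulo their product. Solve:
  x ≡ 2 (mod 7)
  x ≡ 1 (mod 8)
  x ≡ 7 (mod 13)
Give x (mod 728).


Moduli 7, 8, 13 are pairwise coprime; by CRT there is a unique solution modulo M = 7 · 8 · 13 = 728.
Solve pairwise, accumulating the modulus:
  Start with x ≡ 2 (mod 7).
  Combine with x ≡ 1 (mod 8): since gcd(7, 8) = 1, we get a unique residue mod 56.
    Write x = 2 + 7·t and substitute into x ≡ 1 (mod 8): 7·t ≡ 1 − 2 = -1 (mod 8).
    Reduce coefficients mod 8: 7·t ≡ 7 (mod 8).
    The inverse of 7 mod 8 is 7 (since 7·7 = 49 = 6·8 + 1), so t ≡ 7·7 = 49 ≡ 1 (mod 8).
    Then x = 2 + 7·1 = 9, valid modulo lcm(7, 8) = 56: x ≡ 9 (mod 56).
  Combine with x ≡ 7 (mod 13): since gcd(56, 13) = 1, we get a unique residue mod 728.
    Write x = 9 + 56·t and substitute into x ≡ 7 (mod 13): 56·t ≡ 7 − 9 = -2 (mod 13).
    Reduce coefficients mod 13: 4·t ≡ 11 (mod 13).
    The inverse of 4 mod 13 is 10 (since 4·10 = 40 = 3·13 + 1), so t ≡ 10·11 = 110 ≡ 6 (mod 13).
    Then x = 9 + 56·6 = 345, valid modulo lcm(56, 13) = 728: x ≡ 345 (mod 728).
Verify: 345 mod 7 = 2 ✓, 345 mod 8 = 1 ✓, 345 mod 13 = 7 ✓.

x ≡ 345 (mod 728).


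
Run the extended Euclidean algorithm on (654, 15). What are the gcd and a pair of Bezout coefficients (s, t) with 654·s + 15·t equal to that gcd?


Euclidean algorithm on (654, 15) — divide until remainder is 0:
  654 = 43 · 15 + 9
  15 = 1 · 9 + 6
  9 = 1 · 6 + 3
  6 = 2 · 3 + 0
gcd(654, 15) = 3.
Track Bezout coefficients alongside the remainders: start with r₀ = 654 = a·1 + b·0 (s = 1, t = 0) and r₁ = 15 = a·0 + b·1 (s = 0, t = 1); each new remainder r_{k+1} = r_{k-1} − q_k·r_k inherits s_{k+1} = s_{k-1} − q_k·s_k, t_{k+1} = t_{k-1} − q_k·t_k, so r_k = a·s_k + b·t_k at every step:
  q = 43: r = 9, s = 1 − 43·0 = 1, t = 0 − 43·1 = -43  (check: 654·1 + 15·(-43) = 9)
  q = 1: r = 6, s = 0 − 1·1 = -1, t = 1 − 1·(-43) = 44  (check: 654·(-1) + 15·44 = 6)
  q = 1: r = 3, s = 1 − 1·(-1) = 2, t = -43 − 1·44 = -87  (check: 654·2 + 15·(-87) = 3)
The row with r = 3 (the gcd) gives the Bezout coefficients s = 2, t = -87.
Result: 654 · (2) + 15 · (-87) = 3.

gcd(654, 15) = 3; s = 2, t = -87 (check: 654·2 + 15·(-87) = 3).


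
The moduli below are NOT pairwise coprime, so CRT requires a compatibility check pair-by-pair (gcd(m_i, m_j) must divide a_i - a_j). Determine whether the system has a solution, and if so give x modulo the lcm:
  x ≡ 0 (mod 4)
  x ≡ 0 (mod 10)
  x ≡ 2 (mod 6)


Moduli 4, 10, 6 are not pairwise coprime, so CRT works modulo lcm(m_i) when all pairwise compatibility conditions hold.
Pairwise compatibility: gcd(m_i, m_j) must divide a_i - a_j for every pair.
Merge one congruence at a time:
  Start: x ≡ 0 (mod 4).
  Combine with x ≡ 0 (mod 10): gcd(4, 10) = 2; 0 - 0 = 0, which IS divisible by 2, so compatible.
    Write x = 0 + 4·t and substitute into x ≡ 0 (mod 10): 4·t ≡ 0 − 0 = 0 (mod 10).
    Divide the congruence (and modulus) by g = 2: 2·t ≡ 0 (mod 5).
    The inverse of 2 mod 5 is 3 (since 2·3 = 6 = 1·5 + 1), so t ≡ 3·0 = 0 ≡ 0 (mod 5).
    Then x = 0 + 4·0 = 0, valid modulo lcm(4, 10) = 20: x ≡ 0 (mod 20).
  Combine with x ≡ 2 (mod 6): gcd(20, 6) = 2; 2 - 0 = 2, which IS divisible by 2, so compatible.
    Write x = 0 + 20·t and substitute into x ≡ 2 (mod 6): 20·t ≡ 2 − 0 = 2 (mod 6).
    Divide the congruence (and modulus) by g = 2: 10·t ≡ 1 (mod 3).
    Reduce coefficients mod 3: 1·t ≡ 1 (mod 3).
    So t ≡ 1 (mod 3).
    Then x = 0 + 20·1 = 20, valid modulo lcm(20, 6) = 60: x ≡ 20 (mod 60).
Verify: 20 mod 4 = 0, 20 mod 10 = 0, 20 mod 6 = 2.

x ≡ 20 (mod 60).


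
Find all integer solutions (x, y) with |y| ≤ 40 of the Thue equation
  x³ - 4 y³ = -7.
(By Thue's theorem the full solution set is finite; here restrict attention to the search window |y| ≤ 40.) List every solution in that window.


The equation is x³ - 4y³ = -7. For fixed y, x³ = 4·y³ − 7, so a solution requires the RHS to be a perfect cube.
Strategy: iterate y from -40 to 40, compute RHS = 4·y³ − 7, and check whether it is a (positive or negative) perfect cube.
Check small values of y:
  y = 0: RHS = -7 is not a perfect cube.
  y = 1: RHS = -3 is not a perfect cube.
  y = -1: RHS = -11 is not a perfect cube.
  y = 2: RHS = 25 is not a perfect cube.
  y = -2: RHS = -39 is not a perfect cube.
  y = 3: RHS = 101 is not a perfect cube.
  y = -3: RHS = -115 is not a perfect cube.
Continuing the search up to |y| = 40 finds no solutions either.
No (x, y) in the scanned range satisfies the equation.

No integer solutions with |y| ≤ 40.


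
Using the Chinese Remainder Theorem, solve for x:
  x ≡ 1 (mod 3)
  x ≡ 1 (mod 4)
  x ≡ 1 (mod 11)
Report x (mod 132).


Moduli 3, 4, 11 are pairwise coprime; by CRT there is a unique solution modulo M = 3 · 4 · 11 = 132.
Solve pairwise, accumulating the modulus:
  Start with x ≡ 1 (mod 3).
  Combine with x ≡ 1 (mod 4): since gcd(3, 4) = 1, we get a unique residue mod 12.
    Write x = 1 + 3·t and substitute into x ≡ 1 (mod 4): 3·t ≡ 1 − 1 = 0 (mod 4).
    The inverse of 3 mod 4 is 3 (since 3·3 = 9 = 2·4 + 1), so t ≡ 3·0 = 0 ≡ 0 (mod 4).
    Then x = 1 + 3·0 = 1, valid modulo lcm(3, 4) = 12: x ≡ 1 (mod 12).
  Combine with x ≡ 1 (mod 11): since gcd(12, 11) = 1, we get a unique residue mod 132.
    Write x = 1 + 12·t and substitute into x ≡ 1 (mod 11): 12·t ≡ 1 − 1 = 0 (mod 11).
    Reduce coefficients mod 11: 1·t ≡ 0 (mod 11).
    So t ≡ 0 (mod 11).
    Then x = 1 + 12·0 = 1, valid modulo lcm(12, 11) = 132: x ≡ 1 (mod 132).
Verify: 1 mod 3 = 1 ✓, 1 mod 4 = 1 ✓, 1 mod 11 = 1 ✓.

x ≡ 1 (mod 132).


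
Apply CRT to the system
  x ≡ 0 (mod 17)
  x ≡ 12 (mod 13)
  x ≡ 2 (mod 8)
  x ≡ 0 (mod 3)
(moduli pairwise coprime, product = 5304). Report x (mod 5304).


Product of moduli M = 17 · 13 · 8 · 3 = 5304.
Merge one congruence at a time:
  Start: x ≡ 0 (mod 17).
  Combine with x ≡ 12 (mod 13); new modulus lcm = 221.
    Write x = 0 + 17·t and substitute into x ≡ 12 (mod 13): 17·t ≡ 12 − 0 = 12 (mod 13).
    Reduce coefficients mod 13: 4·t ≡ 12 (mod 13).
    The inverse of 4 mod 13 is 10 (since 4·10 = 40 = 3·13 + 1), so t ≡ 10·12 = 120 ≡ 3 (mod 13).
    Then x = 0 + 17·3 = 51, valid modulo lcm(17, 13) = 221: x ≡ 51 (mod 221).
  Combine with x ≡ 2 (mod 8); new modulus lcm = 1768.
    Write x = 51 + 221·t and substitute into x ≡ 2 (mod 8): 221·t ≡ 2 − 51 = -49 (mod 8).
    Reduce coefficients mod 8: 5·t ≡ 7 (mod 8).
    The inverse of 5 mod 8 is 5 (since 5·5 = 25 = 3·8 + 1), so t ≡ 5·7 = 35 ≡ 3 (mod 8).
    Then x = 51 + 221·3 = 714, valid modulo lcm(221, 8) = 1768: x ≡ 714 (mod 1768).
  Combine with x ≡ 0 (mod 3); new modulus lcm = 5304.
    Write x = 714 + 1768·t and substitute into x ≡ 0 (mod 3): 1768·t ≡ 0 − 714 = -714 (mod 3).
    Reduce coefficients mod 3: 1·t ≡ 0 (mod 3).
    So t ≡ 0 (mod 3).
    Then x = 714 + 1768·0 = 714, valid modulo lcm(1768, 3) = 5304: x ≡ 714 (mod 5304).
Verify against each original: 714 mod 17 = 0, 714 mod 13 = 12, 714 mod 8 = 2, 714 mod 3 = 0.

x ≡ 714 (mod 5304).


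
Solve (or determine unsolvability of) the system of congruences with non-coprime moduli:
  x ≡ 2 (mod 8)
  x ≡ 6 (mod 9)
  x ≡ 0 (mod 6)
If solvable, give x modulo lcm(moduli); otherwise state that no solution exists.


Moduli 8, 9, 6 are not pairwise coprime, so CRT works modulo lcm(m_i) when all pairwise compatibility conditions hold.
Pairwise compatibility: gcd(m_i, m_j) must divide a_i - a_j for every pair.
Merge one congruence at a time:
  Start: x ≡ 2 (mod 8).
  Combine with x ≡ 6 (mod 9): gcd(8, 9) = 1; 6 - 2 = 4, which IS divisible by 1, so compatible.
    Write x = 2 + 8·t and substitute into x ≡ 6 (mod 9): 8·t ≡ 6 − 2 = 4 (mod 9).
    The inverse of 8 mod 9 is 8 (since 8·8 = 64 = 7·9 + 1), so t ≡ 8·4 = 32 ≡ 5 (mod 9).
    Then x = 2 + 8·5 = 42, valid modulo lcm(8, 9) = 72: x ≡ 42 (mod 72).
  Combine with x ≡ 0 (mod 6): gcd(72, 6) = 6; 0 - 42 = -42, which IS divisible by 6, so compatible.
    Write x = 42 + 72·t and substitute into x ≡ 0 (mod 6): 72·t ≡ 0 − 42 = -42 (mod 6).
    Divide the congruence (and modulus) by g = 6: 12·t ≡ -7 (mod 1).
    Modulo 1 every t works; take t = 0.
    Then x = 42 + 72·0 = 42, valid modulo lcm(72, 6) = 72: x ≡ 42 (mod 72).
Verify: 42 mod 8 = 2, 42 mod 9 = 6, 42 mod 6 = 0.

x ≡ 42 (mod 72).


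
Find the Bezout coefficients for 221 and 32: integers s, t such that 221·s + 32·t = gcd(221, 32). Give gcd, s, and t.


Euclidean algorithm on (221, 32) — divide until remainder is 0:
  221 = 6 · 32 + 29
  32 = 1 · 29 + 3
  29 = 9 · 3 + 2
  3 = 1 · 2 + 1
  2 = 2 · 1 + 0
gcd(221, 32) = 1.
Track Bezout coefficients alongside the remainders: start with r₀ = 221 = a·1 + b·0 (s = 1, t = 0) and r₁ = 32 = a·0 + b·1 (s = 0, t = 1); each new remainder r_{k+1} = r_{k-1} − q_k·r_k inherits s_{k+1} = s_{k-1} − q_k·s_k, t_{k+1} = t_{k-1} − q_k·t_k, so r_k = a·s_k + b·t_k at every step:
  q = 6: r = 29, s = 1 − 6·0 = 1, t = 0 − 6·1 = -6  (check: 221·1 + 32·(-6) = 29)
  q = 1: r = 3, s = 0 − 1·1 = -1, t = 1 − 1·(-6) = 7  (check: 221·(-1) + 32·7 = 3)
  q = 9: r = 2, s = 1 − 9·(-1) = 10, t = -6 − 9·7 = -69  (check: 221·10 + 32·(-69) = 2)
  q = 1: r = 1, s = -1 − 1·10 = -11, t = 7 − 1·(-69) = 76  (check: 221·(-11) + 32·76 = 1)
The row with r = 1 (the gcd) gives the Bezout coefficients s = -11, t = 76.
Result: 221 · (-11) + 32 · (76) = 1.

gcd(221, 32) = 1; s = -11, t = 76 (check: 221·(-11) + 32·76 = 1).


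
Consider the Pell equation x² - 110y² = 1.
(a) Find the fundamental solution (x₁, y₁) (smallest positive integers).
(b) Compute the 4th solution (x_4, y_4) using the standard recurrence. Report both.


Step 1: Find the fundamental solution (x₁, y₁) of x² - 110y² = 1.
  Expand √110 as a continued fraction. a₀ = ⌊√110⌋ = 10; iterate m_{k+1} = d_k·a_k − m_k, d_{k+1} = (110 − m_{k+1}²)/d_k, a_{k+1} = ⌊(a₀ + m_{k+1})/d_{k+1}⌋ (starting m₀ = 0, d₀ = 1), with convergents p_k = a_k·p_{k-1} + p_{k-2}, q_k = a_k·q_{k-1} + q_{k-2} (p₋₁ = 1, q₋₁ = 0):
  k = 0: a₀ = 10; p₀/q₀ = 10/1; p₀² − 110·q₀² = 100 − 110 = -10.
  k = 1: m = 10, d = 10, a = ⌊(10 + 10)/10⌋ = 2; p/q = (2·10 + 1)/(2·1 + 0) = 21/2; p² − 110·q² = 441 − 440 = 1.
  The first convergent with p² − 110·q² = 1 gives the fundamental solution (x₁, y₁) = (21, 2).
Step 2: Apply the recurrence (x_{n+1}, y_{n+1}) = (x₁x_n + 110y₁y_n, x₁y_n + y₁x_n) repeatedly.
  From (x_1, y_1) = (21, 2): x_2 = 21·21 + 110·2·2 = 881; y_2 = 21·2 + 2·21 = 84.
  From (x_2, y_2) = (881, 84): x_3 = 21·881 + 110·2·84 = 36981; y_3 = 21·84 + 2·881 = 3526.
  From (x_3, y_3) = (36981, 3526): x_4 = 21·36981 + 110·2·3526 = 1552321; y_4 = 21·3526 + 2·36981 = 148008.
Step 3: Verify x_4² - 110·y_4² = 2409700487041 - 2409700487040 = 1 (should be 1). ✓

(x_1, y_1) = (21, 2); (x_4, y_4) = (1552321, 148008).


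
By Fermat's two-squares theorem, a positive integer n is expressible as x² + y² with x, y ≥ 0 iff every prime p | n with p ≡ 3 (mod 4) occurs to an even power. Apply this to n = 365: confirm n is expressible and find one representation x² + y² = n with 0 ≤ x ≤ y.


Step 1: Factor n = 365 = 5 · 73.
Step 2: Check the mod-4 condition on each prime factor: 5 ≡ 1 (mod 4), exponent 1; 73 ≡ 1 (mod 4), exponent 1.
All primes ≡ 3 (mod 4) appear to even exponent (or don't appear), so by the two-squares theorem n IS expressible as a sum of two squares.
Step 3: Build a representation. Here n = 5 · 73 is a product of primes ≡ 1 (mod 4). Each prime p ≡ 1 (mod 4) is itself a sum of two squares; find a² by testing p − a² for a perfect square:
  5: 5 − 1² = 4 = 2² ⇒ 5 = 1² + 2².
  73: 73 − 1² = 72, 73 − 2² = 69, 73 − 3² = 64 = 8² ⇒ 73 = 3² + 8².
  Combine using the Brahmagupta–Fibonacci identity (a² + b²)(c² + d²) = (ac − bd)² + (ad + bc)² = (ac + bd)² + (ad − bc)²:
  5 · 73 = 365: from (1² + 2²)(3² + 8²), take (1·3 − 2·8, 1·8 + 2·3) = (3 − 16, 8 + 6) = (-13, 14); dropping signs (only squares matter) gives (13, 14); check 13² + 14² = 169 + 196 = 365 ✓.
Step 4: Order so x ≤ y and verify: 13² + 14² = 169 + 196 = 365 = n. ✓

n = 365 = 13² + 14² (one valid representation with x ≤ y).
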